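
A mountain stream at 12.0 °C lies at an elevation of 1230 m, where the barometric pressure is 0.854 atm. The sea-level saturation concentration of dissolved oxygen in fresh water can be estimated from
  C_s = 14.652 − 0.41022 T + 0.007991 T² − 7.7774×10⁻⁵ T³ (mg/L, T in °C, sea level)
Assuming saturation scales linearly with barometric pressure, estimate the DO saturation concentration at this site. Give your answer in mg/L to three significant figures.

C_s ≈ 9.18 mg/L

At sea level: C_s = 14.652 − 0.41022×12.0 + 0.007991×12.0² − 7.7774×10⁻⁵×12.0³ = 10.75 mg/L.
Pressure correction: C_s' = 10.75 × 0.854 = 9.177 mg/L.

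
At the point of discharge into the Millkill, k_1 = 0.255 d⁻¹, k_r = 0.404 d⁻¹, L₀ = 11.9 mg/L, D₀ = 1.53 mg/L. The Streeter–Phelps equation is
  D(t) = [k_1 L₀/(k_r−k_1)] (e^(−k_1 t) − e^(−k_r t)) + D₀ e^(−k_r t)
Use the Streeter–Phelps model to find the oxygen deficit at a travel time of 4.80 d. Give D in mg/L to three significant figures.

D ≈ 3.28 mg/L

k_1 L₀/(k_r−k_1) = 0.255×11.9/(0.404−0.255) = 3.034/0.1490 = 20.37 mg/L.
e^(−k_1 t) = e^(−0.255×4.800) = 0.2941; e^(−k_r t) = e^(−0.404×4.800) = 0.1438.
D = 20.37 × (0.2941 − 0.1438) + 1.53 × 0.1438 = 3.060 + 0.2200 = 3.280 mg/L.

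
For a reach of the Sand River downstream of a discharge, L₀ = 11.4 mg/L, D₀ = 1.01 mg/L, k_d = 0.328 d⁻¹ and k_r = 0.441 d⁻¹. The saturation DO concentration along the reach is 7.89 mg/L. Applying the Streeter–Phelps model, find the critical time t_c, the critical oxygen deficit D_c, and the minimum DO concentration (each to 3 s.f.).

At the critical point dD/dt = 0, so k_d L₀ e^(−k_d t) = k_r D. Substituting D(t) from the Streeter–Phelps equation and solving for t gives
t_c = ln[(k_r/k_d)(1 − D₀(k_r−k_d)/(k_d L₀))] / (k_r−k_d).
Here k_r−k_d = 0.1130 d⁻¹ and 1 − D₀(k_r−k_d)/(k_d L₀) = 1 − 1.01×0.1130/(0.328×11.4) = 0.9695, so
t_c = ln(1.345 × 0.9695) / 0.1130 = 0.2650 / 0.1130 = 2.345 d.
L(t_c) = L₀ e^(−k_d t_c) = 11.4 × 0.4633 = 5.282 mg/L, and at the critical point k_r D_c = k_d L, so D_c = (0.328/0.441) × 5.282 = 3.929 mg/L.
Minimum DO = C_s − D_c = 7.89 − 3.929 = 3.961 mg/L.

t_c ≈ 2.35 d; D_c ≈ 3.93 mg/L; min DO ≈ 3.96 mg/L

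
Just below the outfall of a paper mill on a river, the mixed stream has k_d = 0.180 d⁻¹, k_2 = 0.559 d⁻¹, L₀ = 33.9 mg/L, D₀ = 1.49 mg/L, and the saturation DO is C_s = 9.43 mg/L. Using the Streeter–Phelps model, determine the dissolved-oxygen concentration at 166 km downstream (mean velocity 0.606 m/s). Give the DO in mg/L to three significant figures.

DO ≈ 2.81 mg/L

Travel time t = x/v = 166 km / (0.606 m/s) = 166000 m / 0.606 m/s = 273900 s = 3.170 d.
k_d L₀/(k_2−k_d) = 0.180×33.9/(0.559−0.180) = 6.102/0.3790 = 16.10 mg/L.
e^(−k_d t) = e^(−0.180×3.170) = 0.5651; e^(−k_2 t) = e^(−0.559×3.170) = 0.1699.
D = 16.10 × (0.5651 − 0.1699) + 1.49 × 0.1699 = 6.363 + 0.2532 = 6.616 mg/L.
DO = C_s − D = 9.43 − 6.616 = 2.814 mg/L.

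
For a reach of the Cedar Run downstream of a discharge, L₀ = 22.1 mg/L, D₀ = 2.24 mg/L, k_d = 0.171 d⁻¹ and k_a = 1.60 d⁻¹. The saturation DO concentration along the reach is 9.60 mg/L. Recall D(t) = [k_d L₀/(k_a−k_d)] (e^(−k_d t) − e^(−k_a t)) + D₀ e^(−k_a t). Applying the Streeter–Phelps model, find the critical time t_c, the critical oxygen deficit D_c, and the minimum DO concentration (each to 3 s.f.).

t_c ≈ 0.251 d; D_c ≈ 2.26 mg/L; min DO ≈ 7.34 mg/L

With k_a/k_d = 9.357 and 1 − D₀(k_a−k_d)/(k_d L₀) = 0.1530,
t_c = ln(9.357 × 0.1530) / (1.60 − 0.171) = ln(1.431) / 1.429 = 0.3587/1.429 = 0.2510 d.
D_c = (k_d/k_a) L₀ e^(−k_d t_c) = (0.171/1.60) × 22.1 × e^(−0.171×0.2510) = 0.1069 × 22.1 × 0.9580 = 2.263 mg/L.
Minimum DO = C_s − D_c = 9.60 − 2.263 = 7.337 mg/L.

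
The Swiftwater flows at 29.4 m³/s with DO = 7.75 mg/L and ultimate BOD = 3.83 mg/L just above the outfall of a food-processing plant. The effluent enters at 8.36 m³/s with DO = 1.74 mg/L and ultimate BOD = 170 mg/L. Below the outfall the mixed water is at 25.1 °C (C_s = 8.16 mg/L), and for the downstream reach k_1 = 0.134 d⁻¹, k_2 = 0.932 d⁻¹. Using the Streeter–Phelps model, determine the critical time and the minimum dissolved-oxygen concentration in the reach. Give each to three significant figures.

Mixed DO = (29.4×7.75 + 8.36×1.74)/(29.4+8.36) = 242.4/37.76 = 6.419 mg/L.
Mixed L₀ = (29.4×3.83 + 8.36×170)/(37.76) = 1534/37.76 = 40.62 mg/L.
Initial deficit D₀ = C_s − DO₀ = 8.16 − 6.419 = 1.741 mg/L.
t_c = (1/0.7980) ln[(0.932/0.134)(1 − 1.741×0.7980/(0.134×40.62))] = 1.253 × ln(5.180) = 2.061 d.
D_c = (0.134/0.932) × 40.62 × e^(−0.134×2.061) = 0.1438 × 40.62 × 0.7587 = 4.431 mg/L.
Minimum DO = 8.16 − 4.431 = 3.729 mg/L.

t_c ≈ 2.06 d; minimum DO ≈ 3.73 mg/L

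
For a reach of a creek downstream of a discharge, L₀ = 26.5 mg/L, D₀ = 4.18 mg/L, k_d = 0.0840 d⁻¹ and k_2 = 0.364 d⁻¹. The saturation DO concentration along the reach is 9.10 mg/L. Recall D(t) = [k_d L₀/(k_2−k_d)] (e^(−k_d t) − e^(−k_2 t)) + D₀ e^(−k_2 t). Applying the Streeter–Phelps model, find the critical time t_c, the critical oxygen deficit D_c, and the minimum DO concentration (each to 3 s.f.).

t_c ≈ 2.57 d; D_c ≈ 4.93 mg/L; min DO ≈ 4.17 mg/L

At the critical point dD/dt = 0, so k_d L₀ e^(−k_d t) = k_2 D. Substituting D(t) from the Streeter–Phelps equation and solving for t gives
t_c = ln[(k_2/k_d)(1 − D₀(k_2−k_d)/(k_d L₀))] / (k_2−k_d).
Here k_2−k_d = 0.2800 d⁻¹ and 1 − D₀(k_2−k_d)/(k_d L₀) = 1 − 4.18×0.2800/(0.0840×26.5) = 0.4742, so
t_c = ln(4.333 × 0.4742) / 0.2800 = 0.7202 / 0.2800 = 2.572 d.
L(t_c) = L₀ e^(−k_d t_c) = 26.5 × 0.8057 = 21.35 mg/L, and at the critical point k_2 D_c = k_d L, so D_c = (0.0840/0.364) × 21.35 = 4.927 mg/L.
Minimum DO = C_s − D_c = 9.10 − 4.927 = 4.173 mg/L.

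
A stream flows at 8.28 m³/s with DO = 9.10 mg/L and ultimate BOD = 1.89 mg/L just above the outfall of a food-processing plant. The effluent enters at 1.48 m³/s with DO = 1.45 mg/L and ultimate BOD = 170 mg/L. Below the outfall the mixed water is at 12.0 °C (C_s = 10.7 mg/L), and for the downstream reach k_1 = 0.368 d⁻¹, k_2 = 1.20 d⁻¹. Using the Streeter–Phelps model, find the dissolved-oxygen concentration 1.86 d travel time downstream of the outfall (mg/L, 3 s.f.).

Mixed DO = (8.28×9.10 + 1.48×1.45)/(8.28+1.48) = 77.49/9.760 = 7.940 mg/L.
Mixed L₀ = (8.28×1.89 + 1.48×170)/(9.760) = 267.2/9.760 = 27.38 mg/L.
Initial deficit D₀ = C_s − DO₀ = 10.7 − 7.940 = 2.760 mg/L.
D(1.86) = [0.368×27.38/(1.20−0.368)](e^(−0.368×1.86) − e^(−1.20×1.86)) + 2.760 e^(−1.20×1.86)
= 12.11 × (0.5044 − 0.1073) + 2.760 × 0.1073 = 5.105 mg/L.
DO = 10.7 − 5.105 = 5.595 mg/L.

DO ≈ 5.60 mg/L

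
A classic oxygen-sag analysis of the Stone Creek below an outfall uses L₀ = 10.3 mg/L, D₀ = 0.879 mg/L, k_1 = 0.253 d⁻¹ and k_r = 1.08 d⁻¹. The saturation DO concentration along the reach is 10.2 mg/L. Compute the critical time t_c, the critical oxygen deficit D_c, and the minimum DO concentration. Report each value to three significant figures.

t_c ≈ 1.36 d; D_c ≈ 1.71 mg/L; min DO ≈ 8.49 mg/L

t_c = [1/(k_r−k_1)] ln[(k_r/k_1)(1 − D₀(k_r−k_1)/(k_1 L₀))]
= [1/(1.08−0.253)] ln[(1.08/0.253)(1 − 0.879×0.8270/(0.253×10.3))]
= (1/0.8270) ln[4.269 × 0.7210] = 1.209 × ln(3.078) = 1.209 × 1.124 = 1.359 d.
L(t_c) = L₀ e^(−k_1 t_c) = 10.3 × 0.7090 = 7.302 mg/L, and at the critical point k_r D_c = k_1 L, so D_c = (0.253/1.08) × 7.302 = 1.711 mg/L.
Minimum DO = C_s − D_c = 10.2 − 1.711 = 8.489 mg/L.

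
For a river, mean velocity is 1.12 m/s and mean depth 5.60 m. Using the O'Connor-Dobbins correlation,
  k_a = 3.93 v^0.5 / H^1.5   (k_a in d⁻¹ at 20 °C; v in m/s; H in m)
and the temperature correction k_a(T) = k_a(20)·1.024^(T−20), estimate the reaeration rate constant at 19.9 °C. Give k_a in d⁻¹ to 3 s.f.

k_a(20) = 3.93 × 1.12^0.5 / 5.60^1.5 = 3.93 × 1.058 / 13.25 = 0.3138 d⁻¹.
k_a(19.9) = 0.3138 × 1.024^(19.9−20) = 0.3138 × 0.9976 = 0.3131 d⁻¹.

k_a ≈ 0.313 d⁻¹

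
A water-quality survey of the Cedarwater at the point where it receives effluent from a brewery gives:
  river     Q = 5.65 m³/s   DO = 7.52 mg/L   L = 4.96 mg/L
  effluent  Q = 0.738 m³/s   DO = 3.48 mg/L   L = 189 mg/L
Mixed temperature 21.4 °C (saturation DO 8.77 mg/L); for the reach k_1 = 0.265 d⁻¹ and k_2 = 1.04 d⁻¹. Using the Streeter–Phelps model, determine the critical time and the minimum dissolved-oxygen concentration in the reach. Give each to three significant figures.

Mixed DO = (5.65×7.52 + 0.738×3.48)/(5.65+0.738) = 45.06/6.388 = 7.053 mg/L.
Mixed L₀ = (5.65×4.96 + 0.738×189)/(6.388) = 167.5/6.388 = 26.22 mg/L.
Initial deficit D₀ = C_s − DO₀ = 8.77 − 7.053 = 1.717 mg/L.
t_c = (1/0.7750) ln[(1.04/0.265)(1 − 1.717×0.7750/(0.265×26.22))] = 1.290 × ln(3.173) = 1.490 d.
D_c = (0.265/1.04) × 26.22 × e^(−0.265×1.490) = 0.2548 × 26.22 × 0.6738 = 4.502 mg/L.
Minimum DO = 8.77 − 4.502 = 4.268 mg/L.

t_c ≈ 1.49 d; minimum DO ≈ 4.27 mg/L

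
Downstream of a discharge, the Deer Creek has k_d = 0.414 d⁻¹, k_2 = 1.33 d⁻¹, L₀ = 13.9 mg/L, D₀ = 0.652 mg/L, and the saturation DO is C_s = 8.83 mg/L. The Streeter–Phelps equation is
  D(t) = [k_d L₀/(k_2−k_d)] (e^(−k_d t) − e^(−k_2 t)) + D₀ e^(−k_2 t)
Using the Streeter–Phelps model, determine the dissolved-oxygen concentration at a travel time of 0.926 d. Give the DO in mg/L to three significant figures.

DO ≈ 6.19 mg/L

k_d L₀/(k_2−k_d) = 0.414×13.9/(1.33−0.414) = 5.755/0.9160 = 6.282 mg/L.
e^(−k_d t) = e^(−0.414×0.9260) = 0.6816; e^(−k_2 t) = e^(−1.33×0.9260) = 0.2918.
D = 6.282 × (0.6816 − 0.2918) + 0.652 × 0.2918 = 2.448 + 0.1903 = 2.639 mg/L.
DO = C_s − D = 8.83 − 2.639 = 6.191 mg/L.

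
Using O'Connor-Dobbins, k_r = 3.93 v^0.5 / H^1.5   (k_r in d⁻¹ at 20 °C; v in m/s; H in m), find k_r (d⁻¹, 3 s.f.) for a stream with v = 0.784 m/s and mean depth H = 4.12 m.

k_r ≈ 0.416 d⁻¹

k_r = 3.93 × 0.784^0.5 / 4.12^1.5 = 3.93 × 0.8854 / 8.363 = 0.4161 d⁻¹.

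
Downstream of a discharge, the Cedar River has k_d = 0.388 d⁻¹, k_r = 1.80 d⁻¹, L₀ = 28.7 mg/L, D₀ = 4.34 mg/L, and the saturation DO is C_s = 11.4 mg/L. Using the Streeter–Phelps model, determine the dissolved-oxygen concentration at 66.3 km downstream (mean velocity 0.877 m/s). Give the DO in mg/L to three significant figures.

Travel time t = x/v = 66.3 km / (0.877 m/s) = 66300 m / 0.877 m/s = 75600 s = 0.8750 d.
k_d L₀/(k_r−k_d) = 0.388×28.7/(1.80−0.388) = 11.14/1.412 = 7.886 mg/L.
e^(−k_d t) = e^(−0.388×0.8750) = 0.7121; e^(−k_r t) = e^(−1.80×0.8750) = 0.2070.
D = 7.886 × (0.7121 − 0.2070) + 4.34 × 0.2070 = 3.984 + 0.8984 = 4.882 mg/L.
DO = C_s − D = 11.4 − 4.882 = 6.518 mg/L.

DO ≈ 6.52 mg/L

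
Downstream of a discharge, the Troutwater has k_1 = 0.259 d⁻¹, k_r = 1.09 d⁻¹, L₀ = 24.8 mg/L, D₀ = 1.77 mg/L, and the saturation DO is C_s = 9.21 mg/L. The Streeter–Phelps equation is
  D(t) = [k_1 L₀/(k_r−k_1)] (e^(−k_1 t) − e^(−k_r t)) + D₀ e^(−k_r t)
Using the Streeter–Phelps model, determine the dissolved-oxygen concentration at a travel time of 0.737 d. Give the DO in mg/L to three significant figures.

DO ≈ 5.49 mg/L

k_1 L₀/(k_r−k_1) = 0.259×24.8/(1.09−0.259) = 6.423/0.8310 = 7.729 mg/L.
e^(−k_1 t) = e^(−0.259×0.7370) = 0.8262; e^(−k_r t) = e^(−1.09×0.7370) = 0.4478.
D = 7.729 × (0.8262 − 0.4478) + 1.77 × 0.4478 = 2.925 + 0.7927 = 3.717 mg/L.
DO = C_s − D = 9.21 − 3.717 = 5.493 mg/L.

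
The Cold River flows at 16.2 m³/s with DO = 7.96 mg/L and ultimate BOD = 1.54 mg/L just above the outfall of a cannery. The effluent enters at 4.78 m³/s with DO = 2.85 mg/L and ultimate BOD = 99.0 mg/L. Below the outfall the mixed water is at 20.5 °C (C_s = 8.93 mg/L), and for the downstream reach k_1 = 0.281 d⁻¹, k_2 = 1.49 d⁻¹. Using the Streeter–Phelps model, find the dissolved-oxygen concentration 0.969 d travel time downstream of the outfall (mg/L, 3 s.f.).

Mixed DO = (16.2×7.96 + 4.78×2.85)/(16.2+4.78) = 142.6/20.98 = 6.796 mg/L.
Mixed L₀ = (16.2×1.54 + 4.78×99.0)/(20.98) = 498.2/20.98 = 23.74 mg/L.
Initial deficit D₀ = C_s − DO₀ = 8.93 − 6.796 = 2.134 mg/L.
D(0.969) = [0.281×23.74/(1.49−0.281)](e^(−0.281×0.969) − e^(−1.49×0.969)) + 2.134 e^(−1.49×0.969)
= 5.519 × (0.7616 − 0.2360) + 2.134 × 0.2360 = 3.404 mg/L.
DO = 8.93 − 3.404 = 5.526 mg/L.

DO ≈ 5.53 mg/L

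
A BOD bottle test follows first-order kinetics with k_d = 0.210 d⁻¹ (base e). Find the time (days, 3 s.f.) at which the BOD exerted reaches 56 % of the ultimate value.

t ≈ 3.91 d

y/L₀ = 1 − e^(−k_d t) = 0.56 ⇒ e^(−k_d t) = 0.440
t = −ln(0.440) / 0.210 = 0.8210 / 0.210 = 3.909 d.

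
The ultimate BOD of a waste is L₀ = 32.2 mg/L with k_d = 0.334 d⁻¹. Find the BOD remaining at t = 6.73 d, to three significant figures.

L_t = L₀ e^(−k_d t) = 32.2 × e^(−0.334×6.73) = 32.2 × 0.1056 = 3.401 mg/L.

L ≈ 3.40 mg/L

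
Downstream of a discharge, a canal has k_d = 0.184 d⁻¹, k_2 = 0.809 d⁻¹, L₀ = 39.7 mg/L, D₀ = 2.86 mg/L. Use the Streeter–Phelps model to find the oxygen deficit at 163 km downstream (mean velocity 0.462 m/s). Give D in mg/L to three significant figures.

D ≈ 5.19 mg/L

Travel time t = x/v = 163 km / (0.462 m/s) = 163000 m / 0.462 m/s = 352800 s = 4.083 d.
k_d L₀/(k_2−k_d) = 0.184×39.7/(0.809−0.184) = 7.305/0.6250 = 11.69 mg/L.
e^(−k_d t) = e^(−0.184×4.083) = 0.4717; e^(−k_2 t) = e^(−0.809×4.083) = 0.03675.
D = 11.69 × (0.4717 − 0.03675) + 2.86 × 0.03675 = 5.084 + 0.1051 = 5.189 mg/L.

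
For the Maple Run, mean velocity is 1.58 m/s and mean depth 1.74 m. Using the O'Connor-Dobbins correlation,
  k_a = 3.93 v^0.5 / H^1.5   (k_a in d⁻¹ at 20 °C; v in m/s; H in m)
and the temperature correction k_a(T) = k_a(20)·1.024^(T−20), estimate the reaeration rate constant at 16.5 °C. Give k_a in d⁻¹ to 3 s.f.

k_a ≈ 1.98 d⁻¹

k_a(20) = 3.93 × 1.58^0.5 / 1.74^1.5 = 3.93 × 1.257 / 2.295 = 2.152 d⁻¹.
k_a(16.5) = 2.152 × 1.024^(16.5−20) = 2.152 × 0.9203 = 1.981 d⁻¹.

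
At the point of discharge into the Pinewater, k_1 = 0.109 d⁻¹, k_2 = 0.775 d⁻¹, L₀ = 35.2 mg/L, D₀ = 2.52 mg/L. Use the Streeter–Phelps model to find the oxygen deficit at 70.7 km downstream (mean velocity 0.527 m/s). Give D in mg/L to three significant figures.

D ≈ 3.89 mg/L

Travel time t = x/v = 70.7 km / (0.527 m/s) = 70700 m / 0.527 m/s = 134200 s = 1.553 d.
k_1 L₀/(k_2−k_1) = 0.109×35.2/(0.775−0.109) = 3.837/0.6660 = 5.761 mg/L.
e^(−k_1 t) = e^(−0.109×1.553) = 0.8443; e^(−k_2 t) = e^(−0.775×1.553) = 0.3002.
D = 5.761 × (0.8443 − 0.3002) + 2.52 × 0.3002 = 3.135 + 0.7565 = 3.891 mg/L.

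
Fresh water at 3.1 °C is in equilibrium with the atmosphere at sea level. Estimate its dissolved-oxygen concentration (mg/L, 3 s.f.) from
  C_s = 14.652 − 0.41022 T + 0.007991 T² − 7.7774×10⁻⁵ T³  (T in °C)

C_s ≈ 13.5 mg/L

C_s = 14.652 − 0.41022×3.1 + 0.007991×3.1² − 7.7774×10⁻⁵×3.1³ = 13.45 mg/L.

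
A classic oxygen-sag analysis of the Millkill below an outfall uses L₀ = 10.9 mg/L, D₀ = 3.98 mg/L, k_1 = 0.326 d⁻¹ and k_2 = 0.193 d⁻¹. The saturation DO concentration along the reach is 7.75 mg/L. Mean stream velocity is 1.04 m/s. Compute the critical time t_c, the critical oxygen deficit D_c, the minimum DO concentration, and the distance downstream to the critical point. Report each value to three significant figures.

t_c ≈ 2.90 d; D_c ≈ 7.16 mg/L; min DO ≈ 0.590 mg/L; x_c ≈ 260 km

At the critical point dD/dt = 0, so k_1 L₀ e^(−k_1 t) = k_2 D. Substituting D(t) from the Streeter–Phelps equation and solving for t gives
t_c = ln[(k_2/k_1)(1 − D₀(k_2−k_1)/(k_1 L₀))] / (k_2−k_1).
Here k_2−k_1 = -0.1330 d⁻¹ and 1 − D₀(k_2−k_1)/(k_1 L₀) = 1 − 3.98×-0.1330/(0.326×10.9) = 1.149, so
t_c = ln(0.5920 × 1.149) / -0.1330 = -0.3853 / -0.1330 = 2.897 d.
L(t_c) = L₀ e^(−k_1 t_c) = 10.9 × 0.3889 = 4.239 mg/L, and at the critical point k_2 D_c = k_1 L, so D_c = (0.326/0.193) × 4.239 = 7.160 mg/L.
Minimum DO = C_s − D_c = 7.75 − 7.160 = 0.5905 mg/L.
x_c = v t_c = 1.04 m/s × 2.897 d × 86400 s/d = 260300 m ≈ 260 km.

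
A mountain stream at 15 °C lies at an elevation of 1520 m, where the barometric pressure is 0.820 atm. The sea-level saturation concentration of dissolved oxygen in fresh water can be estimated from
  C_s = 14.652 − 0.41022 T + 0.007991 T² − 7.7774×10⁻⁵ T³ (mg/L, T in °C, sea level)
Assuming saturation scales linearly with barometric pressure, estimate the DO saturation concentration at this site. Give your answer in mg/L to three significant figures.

C_s ≈ 8.23 mg/L

At sea level: C_s = 14.652 − 0.41022×15 + 0.007991×15² − 7.7774×10⁻⁵×15³ = 10.03 mg/L.
Pressure correction: C_s' = 10.03 × 0.820 = 8.228 mg/L.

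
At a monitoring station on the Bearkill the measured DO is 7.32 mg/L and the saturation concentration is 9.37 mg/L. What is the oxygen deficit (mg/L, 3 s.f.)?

D = C_s − C = 9.37 − 7.32 = 2.05 mg/L.

D ≈ 2.05 mg/L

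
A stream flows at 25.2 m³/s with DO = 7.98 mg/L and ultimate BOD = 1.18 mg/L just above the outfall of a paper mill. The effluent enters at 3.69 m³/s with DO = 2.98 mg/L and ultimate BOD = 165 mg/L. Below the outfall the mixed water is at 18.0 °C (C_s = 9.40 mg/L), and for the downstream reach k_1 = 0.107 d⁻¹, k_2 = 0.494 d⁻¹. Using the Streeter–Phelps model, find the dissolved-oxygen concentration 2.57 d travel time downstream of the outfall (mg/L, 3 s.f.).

Mixed DO = (25.2×7.98 + 3.69×2.98)/(25.2+3.69) = 212.1/28.89 = 7.341 mg/L.
Mixed L₀ = (25.2×1.18 + 3.69×165)/(28.89) = 638.6/28.89 = 22.10 mg/L.
Initial deficit D₀ = C_s − DO₀ = 9.40 − 7.341 = 2.059 mg/L.
D(2.57) = [0.107×22.10/(0.494−0.107)](e^(−0.107×2.57) − e^(−0.494×2.57)) + 2.059 e^(−0.494×2.57)
= 6.111 × (0.7596 − 0.2809) + 2.059 × 0.2809 = 3.503 mg/L.
DO = 9.40 − 3.503 = 5.897 mg/L.

DO ≈ 5.90 mg/L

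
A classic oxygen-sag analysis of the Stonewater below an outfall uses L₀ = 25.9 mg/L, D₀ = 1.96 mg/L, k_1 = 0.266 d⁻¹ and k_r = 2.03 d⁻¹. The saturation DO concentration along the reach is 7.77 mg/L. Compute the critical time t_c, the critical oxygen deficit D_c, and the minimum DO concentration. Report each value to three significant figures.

t_c ≈ 0.757 d; D_c ≈ 2.77 mg/L; min DO ≈ 5.00 mg/L

t_c = [1/(k_r−k_1)] ln[(k_r/k_1)(1 − D₀(k_r−k_1)/(k_1 L₀))]
= [1/(2.03−0.266)] ln[(2.03/0.266)(1 − 1.96×1.764/(0.266×25.9))]
= (1/1.764) ln[7.632 × 0.4982] = 0.5669 × ln(3.802) = 0.5669 × 1.335 = 0.7571 d.
L(t_c) = L₀ e^(−k_1 t_c) = 25.9 × 0.8176 = 21.18 mg/L, and at the critical point k_r D_c = k_1 L, so D_c = (0.266/2.03) × 21.18 = 2.775 mg/L.
Minimum DO = C_s − D_c = 7.77 − 2.775 = 4.995 mg/L.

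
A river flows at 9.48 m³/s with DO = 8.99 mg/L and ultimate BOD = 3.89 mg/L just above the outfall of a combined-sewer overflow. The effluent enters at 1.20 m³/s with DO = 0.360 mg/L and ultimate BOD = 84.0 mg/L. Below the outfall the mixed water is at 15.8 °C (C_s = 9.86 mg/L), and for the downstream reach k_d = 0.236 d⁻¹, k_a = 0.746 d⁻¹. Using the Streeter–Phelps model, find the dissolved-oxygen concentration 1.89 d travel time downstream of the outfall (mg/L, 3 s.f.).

DO ≈ 7.05 mg/L

Mixed DO = (9.48×8.99 + 1.20×0.360)/(9.48+1.20) = 85.66/10.68 = 8.020 mg/L.
Mixed L₀ = (9.48×3.89 + 1.20×84.0)/(10.68) = 137.7/10.68 = 12.89 mg/L.
Initial deficit D₀ = C_s − DO₀ = 9.86 − 8.020 = 1.840 mg/L.
D(1.89) = [0.236×12.89/(0.746−0.236)](e^(−0.236×1.89) − e^(−0.746×1.89)) + 1.840 e^(−0.746×1.89)
= 5.965 × (0.6402 − 0.2442) + 1.840 × 0.2442 = 2.811 mg/L.
DO = 9.86 − 2.811 = 7.049 mg/L.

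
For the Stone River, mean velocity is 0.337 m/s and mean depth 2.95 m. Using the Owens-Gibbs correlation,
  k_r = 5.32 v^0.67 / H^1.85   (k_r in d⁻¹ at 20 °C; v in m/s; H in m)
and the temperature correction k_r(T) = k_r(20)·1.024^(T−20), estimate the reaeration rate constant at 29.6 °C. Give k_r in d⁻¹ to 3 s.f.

k_r(20) = 5.32 × 0.337^0.67 / 2.95^1.85 = 5.32 × 0.4825 / 7.399 = 0.3469 d⁻¹.
k_r(29.6) = 0.3469 × 1.024^(29.6−20) = 0.3469 × 1.256 = 0.4356 d⁻¹.

k_r ≈ 0.436 d⁻¹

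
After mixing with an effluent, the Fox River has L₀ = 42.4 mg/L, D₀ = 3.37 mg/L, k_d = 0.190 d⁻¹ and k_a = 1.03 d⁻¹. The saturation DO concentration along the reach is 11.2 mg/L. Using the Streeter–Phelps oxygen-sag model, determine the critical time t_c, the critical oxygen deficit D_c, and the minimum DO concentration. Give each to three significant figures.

t_c ≈ 1.50 d; D_c ≈ 5.89 mg/L; min DO ≈ 5.31 mg/L

t_c = [1/(k_a−k_d)] ln[(k_a/k_d)(1 − D₀(k_a−k_d)/(k_d L₀))]
= [1/(1.03−0.190)] ln[(1.03/0.190)(1 − 3.37×0.8400/(0.190×42.4))]
= (1/0.8400) ln[5.421 × 0.6486] = 1.190 × ln(3.516) = 1.190 × 1.257 = 1.497 d.
D_c = (k_d/k_a) L₀ e^(−k_d t_c) = (0.190/1.03) × 42.4 × e^(−0.190×1.497) = 0.1845 × 42.4 × 0.7525 = 5.885 mg/L.
Minimum DO = C_s − D_c = 11.2 − 5.885 = 5.315 mg/L.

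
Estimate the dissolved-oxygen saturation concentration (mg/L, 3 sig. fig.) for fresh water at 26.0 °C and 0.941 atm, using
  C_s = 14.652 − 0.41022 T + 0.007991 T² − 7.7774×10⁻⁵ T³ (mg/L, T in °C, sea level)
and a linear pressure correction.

C_s ≈ 7.55 mg/L

At sea level: C_s = 14.652 − 0.41022×26.0 + 0.007991×26.0² − 7.7774×10⁻⁵×26.0³ = 8.021 mg/L.
Pressure correction: C_s' = 8.021 × 0.941 = 7.548 mg/L.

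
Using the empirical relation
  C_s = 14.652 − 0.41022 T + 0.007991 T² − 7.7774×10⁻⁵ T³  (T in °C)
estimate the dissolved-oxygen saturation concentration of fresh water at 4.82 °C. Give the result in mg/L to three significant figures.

C_s ≈ 12.9 mg/L

C_s = 14.652 − 0.41022×4.82 + 0.007991×4.82² − 7.7774×10⁻⁵×4.82³ = 12.85 mg/L.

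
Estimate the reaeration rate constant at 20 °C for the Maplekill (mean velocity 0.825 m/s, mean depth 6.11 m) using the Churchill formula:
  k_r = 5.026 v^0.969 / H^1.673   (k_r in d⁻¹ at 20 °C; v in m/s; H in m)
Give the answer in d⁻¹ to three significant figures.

k_r = 5.026 × 0.825^0.969 / 6.11^1.673 = 5.026 × 0.8299 / 20.66 = 0.2019 d⁻¹.

k_r ≈ 0.202 d⁻¹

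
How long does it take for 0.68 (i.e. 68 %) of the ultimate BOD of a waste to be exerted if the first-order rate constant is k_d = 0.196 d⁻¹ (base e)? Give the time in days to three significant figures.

t ≈ 5.81 d

y/L₀ = 1 − e^(−k_d t) = 0.68 ⇒ e^(−k_d t) = 0.320
t = −ln(0.320) / 0.196 = 1.139 / 0.196 = 5.813 d.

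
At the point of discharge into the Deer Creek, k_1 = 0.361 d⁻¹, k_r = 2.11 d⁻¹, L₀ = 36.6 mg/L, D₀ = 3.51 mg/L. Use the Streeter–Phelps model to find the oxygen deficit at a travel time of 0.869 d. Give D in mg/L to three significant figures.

D ≈ 4.87 mg/L

k_1 L₀/(k_r−k_1) = 0.361×36.6/(2.11−0.361) = 13.21/1.749 = 7.554 mg/L.
e^(−k_1 t) = e^(−0.361×0.8690) = 0.7307; e^(−k_r t) = e^(−2.11×0.8690) = 0.1598.
D = 7.554 × (0.7307 − 0.1598) + 3.51 × 0.1598 = 4.313 + 0.5610 = 4.874 mg/L.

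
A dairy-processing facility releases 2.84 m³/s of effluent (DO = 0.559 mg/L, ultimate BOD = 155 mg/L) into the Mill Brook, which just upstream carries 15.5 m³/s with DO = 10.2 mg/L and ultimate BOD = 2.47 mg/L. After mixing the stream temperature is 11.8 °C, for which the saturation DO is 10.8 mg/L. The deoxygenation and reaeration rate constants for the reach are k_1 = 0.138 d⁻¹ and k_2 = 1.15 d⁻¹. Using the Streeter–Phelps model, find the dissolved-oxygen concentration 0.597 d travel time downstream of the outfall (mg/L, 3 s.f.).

DO ≈ 8.26 mg/L

Mixed DO = (15.5×10.2 + 2.84×0.559)/(15.5+2.84) = 159.7/18.34 = 8.707 mg/L.
Mixed L₀ = (15.5×2.47 + 2.84×155)/(18.34) = 478.5/18.34 = 26.09 mg/L.
Initial deficit D₀ = C_s − DO₀ = 10.8 − 8.707 = 2.093 mg/L.
D(0.597) = [0.138×26.09/(1.15−0.138)](e^(−0.138×0.597) − e^(−1.15×0.597)) + 2.093 e^(−1.15×0.597)
= 3.558 × (0.9209 − 0.5033) + 2.093 × 0.5033 = 2.539 mg/L.
DO = 10.8 − 2.539 = 8.261 mg/L.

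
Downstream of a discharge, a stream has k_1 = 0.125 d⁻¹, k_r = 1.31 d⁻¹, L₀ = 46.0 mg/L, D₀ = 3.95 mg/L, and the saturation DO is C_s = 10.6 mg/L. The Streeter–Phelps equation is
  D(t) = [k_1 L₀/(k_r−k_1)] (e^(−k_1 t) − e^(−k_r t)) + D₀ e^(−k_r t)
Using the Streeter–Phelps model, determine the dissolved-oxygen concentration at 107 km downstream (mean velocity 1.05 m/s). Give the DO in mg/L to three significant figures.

Travel time t = x/v = 107 km / (1.05 m/s) = 107000 m / 1.05 m/s = 101900 s = 1.179 d.
k_1 L₀/(k_r−k_1) = 0.125×46.0/(1.31−0.125) = 5.750/1.185 = 4.852 mg/L.
e^(−k_1 t) = e^(−0.125×1.179) = 0.8629; e^(−k_r t) = e^(−1.31×1.179) = 0.2133.
D = 4.852 × (0.8629 − 0.2133) + 3.95 × 0.2133 = 3.152 + 0.8425 = 3.995 mg/L.
DO = C_s − D = 10.6 − 3.995 = 6.605 mg/L.

DO ≈ 6.61 mg/L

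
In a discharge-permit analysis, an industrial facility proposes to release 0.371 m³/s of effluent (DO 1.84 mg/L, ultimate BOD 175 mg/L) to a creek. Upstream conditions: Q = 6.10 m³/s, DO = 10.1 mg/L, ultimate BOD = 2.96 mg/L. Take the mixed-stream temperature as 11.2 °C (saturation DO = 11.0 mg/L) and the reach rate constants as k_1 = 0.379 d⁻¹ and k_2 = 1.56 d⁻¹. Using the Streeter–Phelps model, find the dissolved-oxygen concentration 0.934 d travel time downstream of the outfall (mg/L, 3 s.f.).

Mixed DO = (6.10×10.1 + 0.371×1.84)/(6.10+0.371) = 62.29/6.471 = 9.626 mg/L.
Mixed L₀ = (6.10×2.96 + 0.371×175)/(6.471) = 82.98/6.471 = 12.82 mg/L.
Initial deficit D₀ = C_s − DO₀ = 11.0 − 9.626 = 1.374 mg/L.
D(0.934) = [0.379×12.82/(1.56−0.379)](e^(−0.379×0.934) − e^(−1.56×0.934)) + 1.374 e^(−1.56×0.934)
= 4.115 × (0.7019 − 0.2329) + 1.374 × 0.2329 = 2.250 mg/L.
DO = 11.0 − 2.250 = 8.750 mg/L.

DO ≈ 8.75 mg/L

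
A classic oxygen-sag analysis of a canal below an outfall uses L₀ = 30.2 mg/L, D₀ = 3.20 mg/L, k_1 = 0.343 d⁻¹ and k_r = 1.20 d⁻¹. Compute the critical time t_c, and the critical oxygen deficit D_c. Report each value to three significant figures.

t_c = [1/(k_r−k_1)] ln[(k_r/k_1)(1 − D₀(k_r−k_1)/(k_1 L₀))]
= [1/(1.20−0.343)] ln[(1.20/0.343)(1 − 3.20×0.8570/(0.343×30.2))]
= (1/0.8570) ln[3.499 × 0.7353] = 1.167 × ln(2.572) = 1.167 × 0.9448 = 1.102 d.
D_c = (k_1/k_r) L₀ e^(−k_1 t_c) = (0.343/1.20) × 30.2 × e^(−0.343×1.102) = 0.2858 × 30.2 × 0.6851 = 5.914 mg/L.

t_c ≈ 1.10 d; D_c ≈ 5.91 mg/L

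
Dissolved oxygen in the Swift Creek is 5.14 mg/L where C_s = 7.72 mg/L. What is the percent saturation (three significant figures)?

% saturation = C/C_s × 100 = 5.14/7.72 × 100 = 66.6 %.

66.6 % saturation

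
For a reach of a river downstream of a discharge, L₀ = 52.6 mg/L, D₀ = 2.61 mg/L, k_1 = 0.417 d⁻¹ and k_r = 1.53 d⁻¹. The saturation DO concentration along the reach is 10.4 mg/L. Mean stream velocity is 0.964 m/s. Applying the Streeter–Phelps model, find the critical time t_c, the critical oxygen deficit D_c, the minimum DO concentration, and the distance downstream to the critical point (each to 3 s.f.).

t_c ≈ 1.04 d; D_c ≈ 9.29 mg/L; min DO ≈ 1.11 mg/L; x_c ≈ 86.6 km

With k_r/k_1 = 3.669 and 1 − D₀(k_r−k_1)/(k_1 L₀) = 0.8676,
t_c = ln(3.669 × 0.8676) / (1.53 − 0.417) = ln(3.183) / 1.113 = 1.158/1.113 = 1.040 d.
L(t_c) = L₀ e^(−k_1 t_c) = 52.6 × 0.6480 = 34.09 mg/L, and at the critical point k_r D_c = k_1 L, so D_c = (0.417/1.53) × 34.09 = 9.290 mg/L.
Minimum DO = C_s − D_c = 10.4 − 9.290 = 1.110 mg/L.
x_c = v t_c = 0.964 m/s × 1.040 d × 86400 s/d = 86650 m ≈ 86.6 km.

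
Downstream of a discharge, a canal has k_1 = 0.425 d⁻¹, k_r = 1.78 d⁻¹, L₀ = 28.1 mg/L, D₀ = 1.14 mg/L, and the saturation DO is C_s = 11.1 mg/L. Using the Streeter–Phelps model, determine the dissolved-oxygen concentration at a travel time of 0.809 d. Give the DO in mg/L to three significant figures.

DO ≈ 6.67 mg/L

k_1 L₀/(k_r−k_1) = 0.425×28.1/(1.78−0.425) = 11.94/1.355 = 8.814 mg/L.
e^(−k_1 t) = e^(−0.425×0.8090) = 0.7091; e^(−k_r t) = e^(−1.78×0.8090) = 0.2369.
D = 8.814 × (0.7091 − 0.2369) + 1.14 × 0.2369 = 4.161 + 0.2701 = 4.431 mg/L.
DO = C_s − D = 11.1 − 4.431 = 6.669 mg/L.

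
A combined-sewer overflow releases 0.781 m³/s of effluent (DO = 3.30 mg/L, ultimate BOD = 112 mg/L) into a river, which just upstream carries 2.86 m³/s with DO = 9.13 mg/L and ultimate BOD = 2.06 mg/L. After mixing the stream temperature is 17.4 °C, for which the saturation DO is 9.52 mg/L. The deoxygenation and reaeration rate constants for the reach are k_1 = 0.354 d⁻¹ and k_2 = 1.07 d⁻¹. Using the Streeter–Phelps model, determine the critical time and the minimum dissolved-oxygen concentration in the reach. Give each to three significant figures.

Mixed DO = (2.86×9.13 + 0.781×3.30)/(2.86+0.781) = 28.69/3.641 = 7.879 mg/L.
Mixed L₀ = (2.86×2.06 + 0.781×112)/(3.641) = 93.36/3.641 = 25.64 mg/L.
Initial deficit D₀ = C_s − DO₀ = 9.52 − 7.879 = 1.641 mg/L.
t_c = (1/0.7160) ln[(1.07/0.354)(1 − 1.641×0.7160/(0.354×25.64))] = 1.397 × ln(2.631) = 1.351 d.
D_c = (0.354/1.07) × 25.64 × e^(−0.354×1.351) = 0.3308 × 25.64 × 0.6198 = 5.258 mg/L.
Minimum DO = 9.52 − 5.258 = 4.262 mg/L.

t_c ≈ 1.35 d; minimum DO ≈ 4.26 mg/L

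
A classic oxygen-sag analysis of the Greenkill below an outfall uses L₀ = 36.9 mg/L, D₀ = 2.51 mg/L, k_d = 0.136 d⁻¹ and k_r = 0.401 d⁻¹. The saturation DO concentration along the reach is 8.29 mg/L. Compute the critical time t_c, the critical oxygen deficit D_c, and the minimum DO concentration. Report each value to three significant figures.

t_c = [1/(k_r−k_d)] ln[(k_r/k_d)(1 − D₀(k_r−k_d)/(k_d L₀))]
= [1/(0.401−0.136)] ln[(0.401/0.136)(1 − 2.51×0.2650/(0.136×36.9))]
= (1/0.2650) ln[2.949 × 0.8675] = 3.774 × ln(2.558) = 3.774 × 0.9391 = 3.544 d.
D_c = (k_d/k_r) L₀ e^(−k_d t_c) = (0.136/0.401) × 36.9 × e^(−0.136×3.544) = 0.3392 × 36.9 × 0.6176 = 7.729 mg/L.
Minimum DO = C_s − D_c = 8.29 − 7.729 = 0.5613 mg/L.

t_c ≈ 3.54 d; D_c ≈ 7.73 mg/L; min DO ≈ 0.561 mg/L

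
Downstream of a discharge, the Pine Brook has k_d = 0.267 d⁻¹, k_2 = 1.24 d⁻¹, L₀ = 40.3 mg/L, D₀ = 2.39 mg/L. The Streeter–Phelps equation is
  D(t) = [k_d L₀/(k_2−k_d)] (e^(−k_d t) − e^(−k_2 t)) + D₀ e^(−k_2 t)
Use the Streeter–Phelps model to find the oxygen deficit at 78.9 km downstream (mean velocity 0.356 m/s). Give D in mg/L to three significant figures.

D ≈ 5.21 mg/L

Travel time t = x/v = 78.9 km / (0.356 m/s) = 78900 m / 0.356 m/s = 221600 s = 2.565 d.
k_d L₀/(k_2−k_d) = 0.267×40.3/(1.24−0.267) = 10.76/0.9730 = 11.06 mg/L.
e^(−k_d t) = e^(−0.267×2.565) = 0.5041; e^(−k_2 t) = e^(−1.24×2.565) = 0.04155.
D = 11.06 × (0.5041 − 0.04155) + 2.39 × 0.04155 = 5.116 + 0.09931 = 5.215 mg/L.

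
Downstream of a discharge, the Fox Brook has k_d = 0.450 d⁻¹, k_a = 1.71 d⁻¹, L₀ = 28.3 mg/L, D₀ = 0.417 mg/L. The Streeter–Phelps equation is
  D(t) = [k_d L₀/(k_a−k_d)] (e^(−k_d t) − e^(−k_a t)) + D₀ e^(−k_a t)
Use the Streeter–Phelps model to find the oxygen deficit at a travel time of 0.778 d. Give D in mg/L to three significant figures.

k_d L₀/(k_a−k_d) = 0.450×28.3/(1.71−0.450) = 12.74/1.260 = 10.11 mg/L.
e^(−k_d t) = e^(−0.450×0.7780) = 0.7046; e^(−k_a t) = e^(−1.71×0.7780) = 0.2644.
D = 10.11 × (0.7046 − 0.2644) + 0.417 × 0.2644 = 4.450 + 0.1102 = 4.560 mg/L.

D ≈ 4.56 mg/L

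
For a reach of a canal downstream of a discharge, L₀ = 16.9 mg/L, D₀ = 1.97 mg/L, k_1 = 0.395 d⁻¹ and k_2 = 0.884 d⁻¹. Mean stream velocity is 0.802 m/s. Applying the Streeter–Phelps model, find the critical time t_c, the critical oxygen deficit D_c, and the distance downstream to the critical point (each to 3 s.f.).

t_c ≈ 1.33 d; D_c ≈ 4.47 mg/L; x_c ≈ 92.1 km

With k_2/k_1 = 2.238 and 1 − D₀(k_2−k_1)/(k_1 L₀) = 0.8557,
t_c = ln(2.238 × 0.8557) / (0.884 − 0.395) = ln(1.915) / 0.4890 = 0.6497/0.4890 = 1.329 d.
L(t_c) = L₀ e^(−k_1 t_c) = 16.9 × 0.5917 = 9.999 mg/L, and at the critical point k_2 D_c = k_1 L, so D_c = (0.395/0.884) × 9.999 = 4.468 mg/L.
x_c = v t_c = 0.802 m/s × 1.329 d × 86400 s/d = 92070 m ≈ 92.1 km.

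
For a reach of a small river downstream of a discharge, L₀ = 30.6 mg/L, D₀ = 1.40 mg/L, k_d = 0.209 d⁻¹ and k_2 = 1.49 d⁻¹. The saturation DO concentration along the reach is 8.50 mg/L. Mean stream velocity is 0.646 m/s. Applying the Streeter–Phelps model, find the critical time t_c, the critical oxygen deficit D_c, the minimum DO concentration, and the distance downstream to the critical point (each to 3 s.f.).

t_c ≈ 1.28 d; D_c ≈ 3.29 mg/L; min DO ≈ 5.21 mg/L; x_c ≈ 71.2 km

t_c = [1/(k_2−k_d)] ln[(k_2/k_d)(1 − D₀(k_2−k_d)/(k_d L₀))]
= [1/(1.49−0.209)] ln[(1.49/0.209)(1 − 1.40×1.281/(0.209×30.6))]
= (1/1.281) ln[7.129 × 0.7196] = 0.7806 × ln(5.130) = 0.7806 × 1.635 = 1.276 d.
L(t_c) = L₀ e^(−k_d t_c) = 30.6 × 0.7658 = 23.43 mg/L, and at the critical point k_2 D_c = k_d L, so D_c = (0.209/1.49) × 23.43 = 3.287 mg/L.
Minimum DO = C_s − D_c = 8.50 − 3.287 = 5.213 mg/L.
x_c = v t_c = 0.646 m/s × 1.276 d × 86400 s/d = 71240 m ≈ 71.2 km.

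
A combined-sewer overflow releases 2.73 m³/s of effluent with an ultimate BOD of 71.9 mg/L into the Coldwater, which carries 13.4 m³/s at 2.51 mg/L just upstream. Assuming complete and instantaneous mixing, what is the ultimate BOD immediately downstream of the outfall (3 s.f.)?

14.3 mg/L

Flow-weighted mixing: C = (Q_r C_r + Q_w C_w)/(Q_r + Q_w)
= (13.4×2.51 + 2.73×71.9)/(13.4 + 2.73) = 229.9/16.13 = 14.25 mg/L.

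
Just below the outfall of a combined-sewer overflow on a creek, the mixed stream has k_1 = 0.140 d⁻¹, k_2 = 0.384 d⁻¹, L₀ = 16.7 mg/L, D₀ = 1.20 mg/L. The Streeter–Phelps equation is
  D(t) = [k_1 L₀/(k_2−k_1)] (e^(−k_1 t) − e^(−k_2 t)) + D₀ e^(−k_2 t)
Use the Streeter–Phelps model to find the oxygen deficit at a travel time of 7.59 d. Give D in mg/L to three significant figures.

k_1 L₀/(k_2−k_1) = 0.140×16.7/(0.384−0.140) = 2.338/0.2440 = 9.582 mg/L.
e^(−k_1 t) = e^(−0.140×7.590) = 0.3456; e^(−k_2 t) = e^(−0.384×7.590) = 0.05423.
D = 9.582 × (0.3456 − 0.05423) + 1.20 × 0.05423 = 2.791 + 0.06507 = 2.857 mg/L.

D ≈ 2.86 mg/L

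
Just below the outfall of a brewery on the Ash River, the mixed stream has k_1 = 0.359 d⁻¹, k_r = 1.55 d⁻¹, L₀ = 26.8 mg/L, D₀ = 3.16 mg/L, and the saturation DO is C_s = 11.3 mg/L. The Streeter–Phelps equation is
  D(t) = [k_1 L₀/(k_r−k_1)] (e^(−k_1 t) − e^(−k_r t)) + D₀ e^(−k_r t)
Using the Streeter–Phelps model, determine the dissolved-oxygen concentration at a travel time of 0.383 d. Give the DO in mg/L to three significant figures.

DO ≈ 6.98 mg/L

k_1 L₀/(k_r−k_1) = 0.359×26.8/(1.55−0.359) = 9.621/1.191 = 8.078 mg/L.
e^(−k_1 t) = e^(−0.359×0.3830) = 0.8715; e^(−k_r t) = e^(−1.55×0.3830) = 0.5523.
D = 8.078 × (0.8715 − 0.5523) + 3.16 × 0.5523 = 2.579 + 1.745 = 4.324 mg/L.
DO = C_s − D = 11.3 − 4.324 = 6.976 mg/L.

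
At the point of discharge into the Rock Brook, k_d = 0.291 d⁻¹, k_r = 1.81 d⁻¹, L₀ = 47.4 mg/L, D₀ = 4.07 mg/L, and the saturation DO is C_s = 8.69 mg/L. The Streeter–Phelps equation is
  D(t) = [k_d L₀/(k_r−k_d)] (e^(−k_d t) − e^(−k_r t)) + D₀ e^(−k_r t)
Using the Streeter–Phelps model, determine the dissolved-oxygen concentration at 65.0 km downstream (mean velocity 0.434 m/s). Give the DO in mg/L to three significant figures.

DO ≈ 3.42 mg/L

Travel time t = x/v = 65.0 km / (0.434 m/s) = 65000 m / 0.434 m/s = 149800 s = 1.733 d.
k_d L₀/(k_r−k_d) = 0.291×47.4/(1.81−0.291) = 13.79/1.519 = 9.081 mg/L.
e^(−k_d t) = e^(−0.291×1.733) = 0.6038; e^(−k_r t) = e^(−1.81×1.733) = 0.04339.
D = 9.081 × (0.6038 − 0.04339) + 4.07 × 0.04339 = 5.089 + 0.1766 = 5.266 mg/L.
DO = C_s − D = 8.69 − 5.266 = 3.424 mg/L.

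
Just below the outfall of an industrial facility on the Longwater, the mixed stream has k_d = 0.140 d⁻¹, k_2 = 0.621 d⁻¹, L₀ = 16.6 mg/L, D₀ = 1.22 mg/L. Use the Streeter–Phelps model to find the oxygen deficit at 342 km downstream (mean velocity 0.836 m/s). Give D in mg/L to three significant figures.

D ≈ 2.30 mg/L

Travel time t = x/v = 342 km / (0.836 m/s) = 342000 m / 0.836 m/s = 409100 s = 4.735 d.
k_d L₀/(k_2−k_d) = 0.140×16.6/(0.621−0.140) = 2.324/0.4810 = 4.832 mg/L.
e^(−k_d t) = e^(−0.140×4.735) = 0.5154; e^(−k_2 t) = e^(−0.621×4.735) = 0.05285.
D = 4.832 × (0.5154 − 0.05285) + 1.22 × 0.05285 = 2.235 + 0.06447 = 2.299 mg/L.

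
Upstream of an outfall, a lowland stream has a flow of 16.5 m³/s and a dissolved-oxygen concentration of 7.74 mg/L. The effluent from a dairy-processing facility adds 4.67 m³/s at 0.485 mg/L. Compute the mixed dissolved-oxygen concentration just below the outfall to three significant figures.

Flow-weighted mixing: C = (Q_r C_r + Q_w C_w)/(Q_r + Q_w)
= (16.5×7.74 + 4.67×0.485)/(16.5 + 4.67) = 130.0/21.17 = 6.140 mg/L.

6.14 mg/L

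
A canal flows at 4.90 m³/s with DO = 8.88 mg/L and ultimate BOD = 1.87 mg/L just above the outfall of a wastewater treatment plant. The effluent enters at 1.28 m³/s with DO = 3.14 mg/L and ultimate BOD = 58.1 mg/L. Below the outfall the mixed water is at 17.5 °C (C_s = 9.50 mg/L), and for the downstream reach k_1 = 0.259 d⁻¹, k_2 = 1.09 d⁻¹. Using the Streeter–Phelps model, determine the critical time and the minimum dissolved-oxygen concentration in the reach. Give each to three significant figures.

Mixed DO = (4.90×8.88 + 1.28×3.14)/(4.90+1.28) = 47.53/6.180 = 7.691 mg/L.
Mixed L₀ = (4.90×1.87 + 1.28×58.1)/(6.180) = 83.53/6.180 = 13.52 mg/L.
Initial deficit D₀ = C_s − DO₀ = 9.50 − 7.691 = 1.809 mg/L.
t_c = (1/0.8310) ln[(1.09/0.259)(1 − 1.809×0.8310/(0.259×13.52))] = 1.203 × ln(2.401) = 1.054 d.
D_c = (0.259/1.09) × 13.52 × e^(−0.259×1.054) = 0.2376 × 13.52 × 0.7611 = 2.444 mg/L.
Minimum DO = 9.50 − 2.444 = 7.056 mg/L.

t_c ≈ 1.05 d; minimum DO ≈ 7.06 mg/L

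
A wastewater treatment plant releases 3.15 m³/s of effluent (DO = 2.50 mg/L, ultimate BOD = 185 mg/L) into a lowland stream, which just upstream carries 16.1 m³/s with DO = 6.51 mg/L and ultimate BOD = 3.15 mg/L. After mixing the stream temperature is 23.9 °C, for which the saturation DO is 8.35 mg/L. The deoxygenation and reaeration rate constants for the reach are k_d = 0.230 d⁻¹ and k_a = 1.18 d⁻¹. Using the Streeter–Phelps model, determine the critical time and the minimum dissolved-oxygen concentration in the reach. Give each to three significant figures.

Mixed DO = (16.1×6.51 + 3.15×2.50)/(16.1+3.15) = 112.7/19.25 = 5.854 mg/L.
Mixed L₀ = (16.1×3.15 + 3.15×185)/(19.25) = 633.5/19.25 = 32.91 mg/L.
Initial deficit D₀ = C_s − DO₀ = 8.35 − 5.854 = 2.496 mg/L.
t_c = (1/0.9500) ln[(1.18/0.230)(1 − 2.496×0.9500/(0.230×32.91))] = 1.053 × ln(3.523) = 1.326 d.
D_c = (0.230/1.18) × 32.91 × e^(−0.230×1.326) = 0.1949 × 32.91 × 0.7372 = 4.729 mg/L.
Minimum DO = 8.35 − 4.729 = 3.621 mg/L.

t_c ≈ 1.33 d; minimum DO ≈ 3.62 mg/L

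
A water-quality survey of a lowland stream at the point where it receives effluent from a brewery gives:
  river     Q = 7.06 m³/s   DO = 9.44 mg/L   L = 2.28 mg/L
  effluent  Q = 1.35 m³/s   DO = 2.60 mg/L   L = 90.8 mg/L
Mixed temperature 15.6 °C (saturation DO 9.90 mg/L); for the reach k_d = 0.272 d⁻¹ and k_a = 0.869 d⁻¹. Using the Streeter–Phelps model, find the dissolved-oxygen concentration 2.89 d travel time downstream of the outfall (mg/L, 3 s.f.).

DO ≈ 6.96 mg/L

Mixed DO = (7.06×9.44 + 1.35×2.60)/(7.06+1.35) = 70.16/8.410 = 8.342 mg/L.
Mixed L₀ = (7.06×2.28 + 1.35×90.8)/(8.410) = 138.7/8.410 = 16.49 mg/L.
Initial deficit D₀ = C_s − DO₀ = 9.90 − 8.342 = 1.558 mg/L.
D(2.89) = [0.272×16.49/(0.869−0.272)](e^(−0.272×2.89) − e^(−0.869×2.89)) + 1.558 e^(−0.869×2.89)
= 7.513 × (0.4556 − 0.08115) + 1.558 × 0.08115 = 2.940 mg/L.
DO = 9.90 − 2.940 = 6.960 mg/L.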